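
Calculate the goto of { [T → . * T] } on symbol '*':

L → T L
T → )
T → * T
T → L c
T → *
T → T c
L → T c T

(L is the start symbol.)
{ [L → . T L], [L → . T c T], [T → * . T], [T → . )], [T → . * T], [T → . *], [T → . L c], [T → . T c] }

GOTO(I, '*') = CLOSURE({ [A → αX.β] : [A → α.Xβ] ∈ I, X = '*' })

Items with dot before '*', with the dot advanced:
  [T → . * T] → [T → * . T]
Closure of the advanced items:
  [T → * . T] has the dot before T: add [T → . )], [T → . * T], [T → . L c], [T → . *], [T → . T c]
  [T → . L c] has the dot before L: add [L → . T L], [L → . T c T]

GOTO = { [L → . T L], [L → . T c T], [T → * . T], [T → . )], [T → . * T], [T → . *], [T → . L c], [T → . T c] }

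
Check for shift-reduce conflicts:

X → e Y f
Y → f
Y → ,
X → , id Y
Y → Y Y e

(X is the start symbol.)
Augment with X' → X and build the canonical LR(0) collection (I0 = CLOSURE({[X' → . X]}), then GOTO on every symbol after a dot until no new states appear). It has 12 states:
  I0: { [X → . , id Y], [X → . e Y f], [X' → . X] }  — shift
  I1: { [X → , . id Y] }  — shift
  I2: { [X' → X .] }  — accept
  I3: { [X → e . Y f], [Y → . ,], [Y → . Y Y e], [Y → . f] }  — shift
  I4: { [Y → , .] }  — reduce
  I5: { [X → e Y . f], [Y → . ,], [Y → . Y Y e], [Y → . f], [Y → Y . Y e] }  — shift
  I6: { [Y → f .] }  — reduce
  I7: { [Y → . ,], [Y → . Y Y e], [Y → . f], [Y → Y . Y e], [Y → Y Y . e] }  — shift
  I8: { [X → e Y f .], [Y → f .] }  — 2 reduces
  I9: { [Y → Y Y e .] }  — reduce
  I10: { [X → , id . Y], [Y → . ,], [Y → . Y Y e], [Y → . f] }  — shift
  I11: { [X → , id Y .], [Y → . ,], [Y → . Y Y e], [Y → . f], [Y → Y . Y e] }  — shift, reduce

I11 contains reduce item [X → , id Y .] and shift items [Y → . ,], [Y → . f] — shift-reduce conflict.

Answer: Yes — I11: [X → , id Y .] vs [Y → . ,]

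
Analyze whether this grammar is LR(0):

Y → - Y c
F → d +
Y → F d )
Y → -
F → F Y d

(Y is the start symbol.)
Augment with Y' → Y and build the canonical LR(0) collection (I0 = CLOSURE({[Y' → . Y]}), then GOTO on every symbol after a dot until no new states appear). It has 12 states:
  I0: { [F → . F Y d], [F → . d +], [Y → . - Y c], [Y → . -], [Y → . F d )], [Y' → . Y] }  — shift
  I1: { [F → . F Y d], [F → . d +], [Y → - . Y c], [Y → - .], [Y → . - Y c], [Y → . -], [Y → . F d )] }  — shift, reduce
  I2: { [F → . F Y d], [F → . d +], [F → F . Y d], [Y → . - Y c], [Y → . -], [Y → . F d )], [Y → F . d )] }  — shift
  I3: { [Y' → Y .] }  — accept
  I4: { [F → d . +] }  — shift
  I5: { [F → d + .] }  — reduce
  I6: { [F → F Y . d] }  — shift
  I7: { [F → d . +], [Y → F d . )] }  — shift
  I8: { [Y → F d ) .] }  — reduce
  I9: { [F → F Y d .] }  — reduce
  I10: { [Y → - Y . c] }  — shift
  I11: { [Y → - Y c .] }  — reduce

Conflict in state I1:
  Shift-reduce conflict between [Y → - .] and [F → . d +]
So the grammar is NOT LR(0).

Answer: No. Shift-reduce conflict between [Y → - .] and [F → . d +]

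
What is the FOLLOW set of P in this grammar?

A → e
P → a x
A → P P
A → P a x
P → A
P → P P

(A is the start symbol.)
In A → P P: P is followed by P, add FIRST(P) \ {ε} = { 'a', 'e' }
In A → P P: P is at the end, add FOLLOW(A)
In A → P a x: P is followed by a x, add FIRST(a x) \ {ε} = { 'a' }
In P → P P: P is followed by P, add FIRST(P) \ {ε} = { 'a', 'e' }
In P → P P: P is at the end; this adds FOLLOW(P) to itself — nothing new

The FOLLOW sets referred to above (computed the same way, to a fixed point):
  FOLLOW(A) = { $, 'a', 'e' }

Taking the union: FOLLOW(P) = { $, 'a', 'e' }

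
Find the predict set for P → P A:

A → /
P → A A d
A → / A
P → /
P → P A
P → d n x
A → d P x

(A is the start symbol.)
PREDICT(P → P A) = (FIRST(RHS) \ {ε}) ∪ (FOLLOW(P) if ε ∈ FIRST(RHS), i.e. RHS ⇒* ε)
FIRST(P) = { '/', 'd' }
FIRST(P A) = { '/', 'd' }
ε ∉ FIRST(P A), so FOLLOW(P) is not added.
PREDICT(P → P A) = { '/', 'd' }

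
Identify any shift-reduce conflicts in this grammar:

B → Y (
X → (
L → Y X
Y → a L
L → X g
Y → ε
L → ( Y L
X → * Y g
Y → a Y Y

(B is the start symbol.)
Yes — I0: [Y → .] vs [Y → . a L]; I3: [Y → .] vs [L → . ( Y L]; I4: [X → ( .] vs [Y → . a L]; I5: [Y → .] vs [Y → . a L]; I8: [Y → .] vs [X → . (]; I15: [Y → .] vs [L → . ( Y L]

A shift-reduce conflict occurs when an LR(0) state has both:
  - a complete (reduce) item [A → α .] (dot at the end), and
  - a shift item [B → β . c γ] (dot before a terminal).

Augment with B' → B and build the canonical LR(0) collection (I0 = CLOSURE({[B' → . B]}), then GOTO on every symbol after a dot until no new states appear). It has 19 states:
  I0: { [B → . Y (], [B' → . B], [Y → . a L], [Y → . a Y Y], [Y → .] }  — shift, reduce
  I1: { [B' → B .] }  — accept
  I2: { [B → Y . (] }  — shift
  I3: { [L → . ( Y L], [L → . X g], [L → . Y X], [X → . (], [X → . * Y g], [Y → . a L], [Y → . a Y Y], [Y → .], [Y → a . L], [Y → a . Y Y] }  — shift, reduce
  I4: { [L → ( . Y L], [X → ( .], [Y → . a L], [Y → . a Y Y], [Y → .] }  — shift, 2 reduces
  I5: { [X → * . Y g], [Y → . a L], [Y → . a Y Y], [Y → .] }  — shift, reduce
  I6: { [Y → a L .] }  — reduce
  I7: { [L → X . g] }  — shift
  I8: { [L → Y . X], [X → . (], [X → . * Y g], [Y → . a L], [Y → . a Y Y], [Y → .], [Y → a Y . Y] }  — shift, reduce
  I9: { [X → ( .] }  — reduce
  I10: { [L → Y X .] }  — reduce
  I11: { [Y → a Y Y .] }  — reduce
  I12: { [L → X g .] }  — reduce
  I13: { [X → * Y . g] }  — shift
  I14: { [X → * Y g .] }  — reduce
  I15: { [L → ( Y . L], [L → . ( Y L], [L → . X g], [L → . Y X], [X → . (], [X → . * Y g], [Y → . a L], [Y → . a Y Y], [Y → .] }  — shift, reduce
  I16: { [L → ( Y L .] }  — reduce
  I17: { [L → Y . X], [X → . (], [X → . * Y g] }  — shift
  I18: { [B → Y ( .] }  — reduce

I0 contains reduce item [Y → .] and shift items [Y → . a L], [Y → . a Y Y] — shift-reduce conflict.
I3 contains reduce item [Y → .] and shift items [L → . ( Y L], [X → . (], [X → . * Y g], [Y → . a L], [Y → . a Y Y] — shift-reduce conflict.
I4 contains reduce items [X → ( .], [Y → .] and shift items [Y → . a L], [Y → . a Y Y] — shift-reduce conflict.
I5 contains reduce item [Y → .] and shift items [Y → . a L], [Y → . a Y Y] — shift-reduce conflict.
I8 contains reduce item [Y → .] and shift items [X → . (], [X → . * Y g], [Y → . a L], [Y → . a Y Y] — shift-reduce conflict.
I15 contains reduce item [Y → .] and shift items [L → . ( Y L], [X → . (], [X → . * Y g], [Y → . a L], [Y → . a Y Y] — shift-reduce conflict.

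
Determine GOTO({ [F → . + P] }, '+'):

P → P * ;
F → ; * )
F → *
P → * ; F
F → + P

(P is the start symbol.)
{ [F → + . P], [P → . * ; F], [P → . P * ;] }

GOTO(I, '+') = CLOSURE({ [A → αX.β] : [A → α.Xβ] ∈ I, X = '+' })

Items with dot before '+', with the dot advanced:
  [F → . + P] → [F → + . P]
Closure of the advanced items:
  [F → + . P] has the dot before P: add [P → . P * ;], [P → . * ; F]

GOTO = { [F → + . P], [P → . * ; F], [P → . P * ;] }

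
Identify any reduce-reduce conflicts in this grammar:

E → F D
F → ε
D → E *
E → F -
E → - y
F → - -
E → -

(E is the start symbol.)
Yes — I4: [E → - .] vs [E → F - .]

A reduce-reduce conflict occurs when an LR(0) state has two complete items [A → α .] and [B → β .] — both call for a reduction, and with no lookahead the parser cannot choose between them.

Augment with E' → E and build the canonical LR(0) collection (I0 = CLOSURE({[E' → . E]}), then GOTO on every symbol after a dot until no new states appear). It has 10 states:
  I0: { [E → . - y], [E → . -], [E → . F -], [E → . F D], [E' → . E], [F → . - -], [F → .] }  — shift, reduce
  I1: { [E → - . y], [E → - .], [F → - . -] }  — shift, reduce
  I2: { [E' → E .] }  — accept
  I3: { [D → . E *], [E → . - y], [E → . -], [E → . F -], [E → . F D], [E → F . -], [E → F . D], [F → . - -], [F → .] }  — shift, reduce
  I4: { [E → - . y], [E → - .], [E → F - .], [F → - . -] }  — shift, 2 reduces
  I5: { [E → F D .] }  — reduce
  I6: { [D → E . *] }  — shift
  I7: { [D → E * .] }  — reduce
  I8: { [F → - - .] }  — reduce
  I9: { [E → - y .] }  — reduce

I4 contains complete items [E → - .], [E → F - .] — reduce-reduce conflict.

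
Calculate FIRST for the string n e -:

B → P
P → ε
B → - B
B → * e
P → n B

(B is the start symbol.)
To compute FIRST(n e -), process the symbols left to right:
Symbol n is a terminal. Add 'n' and stop.
FIRST(n e -) = { 'n' }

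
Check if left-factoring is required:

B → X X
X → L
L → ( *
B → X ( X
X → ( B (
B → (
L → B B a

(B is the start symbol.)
Left-factoring is needed when two productions for the same non-terminal
share a common prefix on the right-hand side.

Productions for B:
  B → X X
  B → X ( X
  B → (
Productions for X:
  X → L
  X → ( B (
Productions for L:
  L → ( *
  L → B B a

Found common prefix 'X' in productions for B

Answer: Yes, B has productions with common prefix 'X'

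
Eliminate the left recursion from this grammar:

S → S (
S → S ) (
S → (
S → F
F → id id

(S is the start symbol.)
S → ( S'
S → F S'
S' → ( S'
S' → ) ( S'
S' → ε
F → id id

S is directly left-recursive. The standard transformation for
  A → A α₁ | ... | A α_m | β₁ | ... | β_n
is
  A  → β₁ A' | ... | β_n A'
  A' → α₁ A' | ... | α_m A' | ε

S → ( becomes S → ( S'
S → F becomes S → F S'
S → S ( becomes S' → ( S'
S → S ) ( becomes S' → ) ( S'
Add S' → ε

Productions for other non-terminals are unchanged:
  F → id id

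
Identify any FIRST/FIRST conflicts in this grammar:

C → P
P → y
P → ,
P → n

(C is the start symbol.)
No FIRST/FIRST conflicts.

A FIRST/FIRST conflict occurs when two productions N → α and N → β for the same non-terminal have FIRST(α) ∩ FIRST(β) ≠ ∅ (with ε ∈ FIRST of a nullable right-hand side, so two nullable alternatives also conflict).

Productions for P:
  P → y: FIRST = { 'y' }
  P → ,: FIRST = { ',' }
  P → n: FIRST = { 'n' }
C has only one production, so no FIRST/FIRST conflict is possible there.

All alternatives of each non-terminal have pairwise disjoint FIRST sets.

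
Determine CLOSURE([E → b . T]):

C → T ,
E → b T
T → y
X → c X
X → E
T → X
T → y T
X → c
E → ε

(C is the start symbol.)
{ [E → . b T], [E → .], [E → b . T], [T → . X], [T → . y T], [T → . y], [X → . E], [X → . c X], [X → . c] }

To compute CLOSURE, for each item [A → α.Bβ] where B is a non-terminal, add [B → .γ] for all productions B → γ; repeat for the newly added items until nothing changes.

Start with: [E → b . T]
  [E → b . T] has the dot before T: add [T → . y], [T → . X], [T → . y T]
  [T → . X] has the dot before X: add [X → . c X], [X → . E], [X → . c]
  [X → . E] has the dot before E: add [E → . b T], [E → .]
No further items can be added.

CLOSURE = { [E → . b T], [E → .], [E → b . T], [T → . X], [T → . y T], [T → . y], [X → . E], [X → . c X], [X → . c] }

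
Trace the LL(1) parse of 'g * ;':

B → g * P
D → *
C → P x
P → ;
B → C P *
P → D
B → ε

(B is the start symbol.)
LL(1) parsing maintains a stack (initially the start symbol over $) and the input. At each step: if the stack top is a terminal, match it against the current input token; if it is a non-terminal N, replace it with the RHS of M[N, lookahead] (the unique production whose predict set contains the lookahead).

Stack is shown with the top on the left.

Stack    Input    Action
------------------------
B $      g * ; $  output B → g * P
g * P $  g * ; $  match 'g'
* P $    * ; $    match '*'
P $      ; $      output P → ;
; $      ; $      match ';'
$        $        accept

The string is accepted.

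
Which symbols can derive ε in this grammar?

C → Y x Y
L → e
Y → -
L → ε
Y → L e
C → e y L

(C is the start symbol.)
ε-productions: L → ε
So L is immediately nullable.
No further non-terminal can be added: every production for the remaining non-terminals contains a terminal or a non-nullable non-terminal.
Nullable = { 'L' }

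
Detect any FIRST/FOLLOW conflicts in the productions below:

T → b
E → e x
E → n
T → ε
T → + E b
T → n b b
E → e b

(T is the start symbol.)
Nullable non-terminals: T.

T: nullable alternative(s) T → ε; FOLLOW(T) = { $ }
  T → b: FIRST \ {ε} = { 'b' } — disjoint from FOLLOW(T)
  T → ε: FIRST \ {ε} = { } — this is the only nullable alternative, skip
  T → + E b: FIRST \ {ε} = { '+' } — disjoint from FOLLOW(T)
  T → n b b: FIRST \ {ε} = { 'n' } — disjoint from FOLLOW(T)

E has no nullable alternative, so no FIRST/FOLLOW check is needed there.

No FIRST/FOLLOW conflicts found.

Answer: No FIRST/FOLLOW conflicts.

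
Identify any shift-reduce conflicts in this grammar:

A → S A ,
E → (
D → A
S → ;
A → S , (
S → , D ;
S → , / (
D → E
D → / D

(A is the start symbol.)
No shift-reduce conflicts

Augment with A' → A and build the canonical LR(0) collection (I0 = CLOSURE({[A' → . A]}), then GOTO on every symbol after a dot until no new states appear). It has 18 states:
  I0: { [A → . S , (], [A → . S A ,], [A' → . A], [S → . , / (], [S → . , D ;], [S → . ;] }  — shift
  I1: { [A → . S , (], [A → . S A ,], [D → . / D], [D → . A], [D → . E], [E → . (], [S → , . / (], [S → , . D ;], [S → . , / (], [S → . , D ;], [S → . ;] }  — shift
  I2: { [S → ; .] }  — reduce
  I3: { [A' → A .] }  — accept
  I4: { [A → . S , (], [A → . S A ,], [A → S . , (], [A → S . A ,], [S → . , / (], [S → . , D ;], [S → . ;] }  — shift
  I5: { [A → . S , (], [A → . S A ,], [A → S , . (], [D → . / D], [D → . A], [D → . E], [E → . (], [S → , . / (], [S → , . D ;], [S → . , / (], [S → . , D ;], [S → . ;] }  — shift
  I6: { [A → S A . ,] }  — shift
  I7: { [A → S A , .] }  — reduce
  I8: { [A → S , ( .], [E → ( .] }  — 2 reduces
  I9: { [A → . S , (], [A → . S A ,], [D → . / D], [D → . A], [D → . E], [D → / . D], [E → . (], [S → , / . (], [S → . , / (], [S → . , D ;], [S → . ;] }  — shift
  I10: { [D → A .] }  — reduce
  I11: { [S → , D . ;] }  — shift
  I12: { [D → E .] }  — reduce
  I13: { [S → , D ; .] }  — reduce
  I14: { [E → ( .], [S → , / ( .] }  — 2 reduces
  I15: { [A → . S , (], [A → . S A ,], [D → . / D], [D → . A], [D → . E], [D → / . D], [E → . (], [S → . , / (], [S → . , D ;], [S → . ;] }  — shift
  I16: { [D → / D .] }  — reduce
  I17: { [E → ( .] }  — reduce

No state contains both a complete item and a shift item.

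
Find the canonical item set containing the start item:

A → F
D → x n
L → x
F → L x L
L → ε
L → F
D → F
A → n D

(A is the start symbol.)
First, augment the grammar with A' → A
I₀ = CLOSURE({ [A' → . A] }):
  [A' → . A] has the dot before A: add [A → . F], [A → . n D]
  [A → . F] has the dot before F: add [F → . L x L]
  [F → . L x L] has the dot before L: add [L → . x], [L → .], [L → . F]
No further items can be added.

I₀ = { [A → . F], [A → . n D], [A' → . A], [F → . L x L], [L → . F], [L → . x], [L → .] }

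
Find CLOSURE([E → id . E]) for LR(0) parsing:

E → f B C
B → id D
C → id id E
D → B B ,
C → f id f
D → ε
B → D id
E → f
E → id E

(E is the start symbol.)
{ [E → . f B C], [E → . f], [E → . id E], [E → id . E] }

Start with: [E → id . E]
  [E → id . E] has the dot before E: add [E → . f B C], [E → . f], [E → . id E]
No further items can be added.

CLOSURE = { [E → . f B C], [E → . f], [E → . id E], [E → id . E] }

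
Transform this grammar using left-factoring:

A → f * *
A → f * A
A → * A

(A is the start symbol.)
Left-factoring transforms A → αβ₁ | αβ₂ into A → αA' and A' → β₁ | β₂
(α is the longest common prefix among the alternatives). Repeat until
no nonterminal has two alternatives with a common prefix.

Round 1: A has alternatives sharing prefix 'f *'. Introduce A': A → f * A'
  Add: A' → *
  Add: A' → A

No remaining common prefixes — done.

Resulting grammar:
A → f * A'
A' → *
A' → A
A → * A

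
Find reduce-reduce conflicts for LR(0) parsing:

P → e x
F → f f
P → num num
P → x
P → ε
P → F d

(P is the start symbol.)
A reduce-reduce conflict occurs when an LR(0) state has two complete items [A → α .] and [B → β .] — both call for a reduction, and with no lookahead the parser cannot choose between them.

Augment with P' → P and build the canonical LR(0) collection (I0 = CLOSURE({[P' → . P]}), then GOTO on every symbol after a dot until no new states appear). It has 11 states:
  I0: { [F → . f f], [P → . F d], [P → . e x], [P → . num num], [P → . x], [P → .], [P' → . P] }  — shift, reduce
  I1: { [P → F . d] }  — shift
  I2: { [P' → P .] }  — accept
  I3: { [P → e . x] }  — shift
  I4: { [F → f . f] }  — shift
  I5: { [P → num . num] }  — shift
  I6: { [P → x .] }  — reduce
  I7: { [P → num num .] }  — reduce
  I8: { [F → f f .] }  — reduce
  I9: { [P → e x .] }  — reduce
  I10: { [P → F d .] }  — reduce

No state contains more than one complete item.

Answer: No reduce-reduce conflicts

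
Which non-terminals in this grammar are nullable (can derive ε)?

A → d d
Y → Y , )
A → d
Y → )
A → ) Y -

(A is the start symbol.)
None

A non-terminal is nullable if it can derive ε (the empty string): either it has an ε-production, or it has a production whose right-hand side consists entirely of nullable non-terminals.

There are no ε-productions, so no non-terminal can derive ε.
No non-terminals are nullable.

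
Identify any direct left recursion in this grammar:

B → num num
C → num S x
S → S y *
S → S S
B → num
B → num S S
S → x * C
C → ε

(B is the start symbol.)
Yes, S is left-recursive

Direct left recursion occurs when N → N α for some non-terminal N (the right-hand side begins with the left-hand side itself).

B → num num: starts with num
C → num S x: starts with num
S → S y *: LEFT RECURSIVE (starts with S)
S → S S: LEFT RECURSIVE (starts with S)
B → num: starts with num
B → num S S: starts with num
S → x * C: starts with x
C → ε: starts with ε

The grammar has direct left recursion on: S.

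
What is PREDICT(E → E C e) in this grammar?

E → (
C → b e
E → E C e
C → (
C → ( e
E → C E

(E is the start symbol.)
{ '(', 'b' }

PREDICT(E → E C e) = (FIRST(RHS) \ {ε}) ∪ (FOLLOW(E) if ε ∈ FIRST(RHS), i.e. RHS ⇒* ε)
FIRST(E) = { '(', 'b' }
FIRST(E C e) = { '(', 'b' }
ε ∉ FIRST(E C e), so FOLLOW(E) is not added.
PREDICT(E → E C e) = { '(', 'b' }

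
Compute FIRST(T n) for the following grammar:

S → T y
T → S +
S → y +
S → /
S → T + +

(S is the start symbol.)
{ '/', 'y' }

FIRST sets of the non-terminals involved (from the grammar, by fixed-point iteration):
  FIRST(T) = { '/', 'y' }

To compute FIRST(T n), process the symbols left to right:
Symbol T is a non-terminal. Add FIRST(T) \ {ε} = { '/', 'y' }
T is not nullable (ε ∉ FIRST(T)), so stop here.
FIRST(T n) = { '/', 'y' }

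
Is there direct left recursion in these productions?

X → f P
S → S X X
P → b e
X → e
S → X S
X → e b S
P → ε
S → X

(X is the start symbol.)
Yes, S is left-recursive

X → f P: starts with f
S → S X X: LEFT RECURSIVE (starts with S)
P → b e: starts with b
X → e: starts with e
S → X S: starts with X
X → e b S: starts with e
P → ε: starts with ε
S → X: starts with X

The grammar has direct left recursion on: S.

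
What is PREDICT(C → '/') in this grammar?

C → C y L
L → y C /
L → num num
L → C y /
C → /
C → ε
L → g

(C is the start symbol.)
{ '/' }

PREDICT(C → '/') = (FIRST(RHS) \ {ε}) ∪ (FOLLOW(C) if ε ∈ FIRST(RHS), i.e. RHS ⇒* ε)
FIRST('/') = { '/' }
ε ∉ FIRST('/'), so FOLLOW(C) is not added.
PREDICT(C → '/') = { '/' }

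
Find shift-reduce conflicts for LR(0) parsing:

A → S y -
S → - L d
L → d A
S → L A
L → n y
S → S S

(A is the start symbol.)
Yes — I9: [S → S S .] vs [L → . d A]

A shift-reduce conflict occurs when an LR(0) state has both:
  - a complete (reduce) item [A → α .] (dot at the end), and
  - a shift item [B → β . c γ] (dot before a terminal).

Augment with A' → A and build the canonical LR(0) collection (I0 = CLOSURE({[A' → . A]}), then GOTO on every symbol after a dot until no new states appear). It has 15 states:
  I0: { [A → . S y -], [A' → . A], [L → . d A], [L → . n y], [S → . - L d], [S → . L A], [S → . S S] }  — shift
  I1: { [L → . d A], [L → . n y], [S → - . L d] }  — shift
  I2: { [A' → A .] }  — accept
  I3: { [A → . S y -], [L → . d A], [L → . n y], [S → . - L d], [S → . L A], [S → . S S], [S → L . A] }  — shift
  I4: { [A → S . y -], [L → . d A], [L → . n y], [S → . - L d], [S → . L A], [S → . S S], [S → S . S] }  — shift
  I5: { [A → . S y -], [L → . d A], [L → . n y], [L → d . A], [S → . - L d], [S → . L A], [S → . S S] }  — shift
  I6: { [L → n . y] }  — shift
  I7: { [L → n y .] }  — reduce
  I8: { [L → d A .] }  — reduce
  I9: { [L → . d A], [L → . n y], [S → . - L d], [S → . L A], [S → . S S], [S → S . S], [S → S S .] }  — shift, reduce
  I10: { [A → S y . -] }  — shift
  I11: { [A → S y - .] }  — reduce
  I12: { [S → L A .] }  — reduce
  I13: { [S → - L . d] }  — shift
  I14: { [S → - L d .] }  — reduce

I9 contains reduce item [S → S S .] and shift items [L → . d A], [L → . n y], [S → . - L d] — shift-reduce conflict.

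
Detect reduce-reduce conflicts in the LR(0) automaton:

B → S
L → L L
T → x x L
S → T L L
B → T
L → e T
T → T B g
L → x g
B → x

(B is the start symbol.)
A reduce-reduce conflict occurs when an LR(0) state has two complete items [A → α .] and [B → β .] — both call for a reduction, and with no lookahead the parser cannot choose between them.

Augment with B' → B and build the canonical LR(0) collection (I0 = CLOSURE({[B' → . B]}), then GOTO on every symbol after a dot until no new states appear). It has 18 states:
  I0: { [B → . S], [B → . T], [B → . x], [B' → . B], [S → . T L L], [T → . T B g], [T → . x x L] }  — shift
  I1: { [B' → B .] }  — accept
  I2: { [B → S .] }  — reduce
  I3: { [B → . S], [B → . T], [B → . x], [B → T .], [L → . L L], [L → . e T], [L → . x g], [S → . T L L], [S → T . L L], [T → . T B g], [T → . x x L], [T → T . B g] }  — shift, reduce
  I4: { [B → x .], [T → x . x L] }  — shift, reduce
  I5: { [L → . L L], [L → . e T], [L → . x g], [T → x x . L] }  — shift
  I6: { [L → . L L], [L → . e T], [L → . x g], [L → L . L], [T → x x L .] }  — shift, reduce
  I7: { [L → e . T], [T → . T B g], [T → . x x L] }  — shift
  I8: { [L → x . g] }  — shift
  I9: { [L → x g .] }  — reduce
  I10: { [B → . S], [B → . T], [B → . x], [L → e T .], [S → . T L L], [T → . T B g], [T → . x x L], [T → T . B g] }  — shift, reduce
  I11: { [T → x . x L] }  — shift
  I12: { [T → T B . g] }  — shift
  I13: { [T → T B g .] }  — reduce
  I14: { [L → . L L], [L → . e T], [L → . x g], [L → L . L], [L → L L .] }  — shift, reduce
  I15: { [L → . L L], [L → . e T], [L → . x g], [L → L . L], [S → T L . L] }  — shift
  I16: { [B → x .], [L → x . g], [T → x . x L] }  — shift, reduce
  I17: { [L → . L L], [L → . e T], [L → . x g], [L → L . L], [L → L L .], [S → T L L .] }  — shift, 2 reduces

I17 contains complete items [L → L L .], [S → T L L .] — reduce-reduce conflict.

Answer: Yes — I17: [L → L L .] vs [S → T L L .]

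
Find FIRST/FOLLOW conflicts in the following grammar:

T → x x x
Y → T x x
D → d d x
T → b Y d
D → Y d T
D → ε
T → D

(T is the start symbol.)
Yes. T → x x x with FOLLOW(T) on { 'x' }; D → Y d T with FOLLOW(D) on { 'x' }

A FIRST/FOLLOW conflict occurs when a non-terminal N has a nullable alternative N → β (β ⇒* ε) and another alternative N → α with FIRST(α) ∩ FOLLOW(N) ≠ ∅: on such a lookahead the parser cannot decide between expanding α and letting N vanish via β.

Nullable non-terminals: D, T.
FIRST sets used below: FIRST(Y) = { 'b', 'd', 'x' }, FIRST(D) = { 'b', 'd', 'x', ε }

D: nullable alternative(s) D → ε; FOLLOW(D) = { $, 'x' }
  D → d d x: FIRST \ {ε} = { 'd' } — disjoint from FOLLOW(D)
  D → Y d T: FIRST \ {ε} = { 'b', 'd', 'x' } — overlaps FOLLOW(D) on { 'x' }: CONFLICT
  D → ε: FIRST \ {ε} = { } — this is the only nullable alternative, skip

T: nullable alternative(s) T → D; FOLLOW(T) = { $, 'x' }
  T → x x x: FIRST \ {ε} = { 'x' } — overlaps FOLLOW(T) on { 'x' }: CONFLICT
  T → b Y d: FIRST \ {ε} = { 'b' } — disjoint from FOLLOW(T)
  T → D: FIRST \ {ε} = { 'b', 'd', 'x' } — this is the only nullable alternative, skip

Y has no nullable alternative, so no FIRST/FOLLOW check is needed there.

So the grammar has 2 FIRST/FOLLOW conflicts (marked CONFLICT above).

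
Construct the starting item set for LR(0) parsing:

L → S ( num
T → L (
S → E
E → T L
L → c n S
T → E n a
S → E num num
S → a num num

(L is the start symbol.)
{ [E → . T L], [L → . S ( num], [L → . c n S], [L' → . L], [S → . E num num], [S → . E], [S → . a num num], [T → . E n a], [T → . L (] }

First, augment the grammar with L' → L
I₀ = CLOSURE({ [L' → . L] }):
  [L' → . L] has the dot before L: add [L → . S ( num], [L → . c n S]
  [L → . S ( num] has the dot before S: add [S → . E], [S → . E num num], [S → . a num num]
  [S → . E] has the dot before E: add [E → . T L]
  [E → . T L] has the dot before T: add [T → . L (], [T → . E n a]
No further items can be added.

I₀ = { [E → . T L], [L → . S ( num], [L → . c n S], [L' → . L], [S → . E num num], [S → . E], [S → . a num num], [T → . E n a], [T → . L (] }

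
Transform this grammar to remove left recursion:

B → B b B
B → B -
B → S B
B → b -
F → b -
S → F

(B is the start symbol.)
B → S B B'
B → b - B'
B' → b B B'
B' → - B'
B' → ε
F → b -
S → F

B is directly left-recursive. The standard transformation for
  A → A α₁ | ... | A α_m | β₁ | ... | β_n
is
  A  → β₁ A' | ... | β_n A'
  A' → α₁ A' | ... | α_m A' | ε

B → S B becomes B → S B B'
B → b - becomes B → b - B'
B → B b B becomes B' → b B B'
B → B - becomes B' → - B'
Add B' → ε

Productions for other non-terminals are unchanged:
  F → b -
  S → F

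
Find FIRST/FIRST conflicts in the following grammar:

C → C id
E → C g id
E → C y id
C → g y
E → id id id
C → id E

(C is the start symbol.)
FIRST sets of the non-terminals at (or reachable through a nullable prefix from) the front of some alternative:
  FIRST(C) = { 'g', 'id' }

Productions for C:
  C → C id: FIRST = { 'g', 'id' }
  C → g y: FIRST = { 'g' }
  C → id E: FIRST = { 'id' }
Productions for E:
  E → C g id: FIRST = { 'g', 'id' }
  E → C y id: FIRST = { 'g', 'id' }
  E → id id id: FIRST = { 'id' }

Conflict for C: C → C id and C → g y
  Overlap: { 'g' }
Conflict for C: C → C id and C → id E
  Overlap: { 'id' }
Conflict for E: E → C g id and E → C y id
  Overlap: { 'g', 'id' }
Conflict for E: E → C g id and E → id id id
  Overlap: { 'id' }
Conflict for E: E → C y id and E → id id id
  Overlap: { 'id' }

Answer: Yes. C → C id / C → g y on { 'g' }; C → C id / C → id E on { 'id' }; E → C g id / E → C y id on { 'g', 'id' }; E → C g id / E → id id id on { 'id' }; E → C y id / E → id id id on { 'id' }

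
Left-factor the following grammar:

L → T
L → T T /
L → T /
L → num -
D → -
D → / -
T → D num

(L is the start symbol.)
L → T L'
L' → ε
L' → T /
L' → /
L → num -
D → -
D → / -
T → D num

Left-factoring transforms A → αβ₁ | αβ₂ into A → αA' and A' → β₁ | β₂
(α is the longest common prefix among the alternatives). Repeat until
no nonterminal has two alternatives with a common prefix.

Round 1: L has alternatives sharing prefix 'T'. Introduce L': L → T L'
  Add: L' → ε
  Add: L' → T /
  Add: L' → /

No remaining common prefixes — done.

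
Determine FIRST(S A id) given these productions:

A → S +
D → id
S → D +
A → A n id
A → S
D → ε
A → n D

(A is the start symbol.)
FIRST sets of the non-terminals involved (from the grammar, by fixed-point iteration):
  FIRST(S) = { '+', 'id' }

To compute FIRST(S A id), process the symbols left to right:
Symbol S is a non-terminal. Add FIRST(S) \ {ε} = { '+', 'id' }
S is not nullable (ε ∉ FIRST(S)), so stop here.
FIRST(S A id) = { '+', 'id' }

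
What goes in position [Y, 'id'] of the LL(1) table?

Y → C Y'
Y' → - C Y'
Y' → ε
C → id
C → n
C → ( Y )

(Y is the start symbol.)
To find M[Y, 'id'], we find productions for Y where 'id' is in the predict set (PREDICT(N → α) = (FIRST(α) \ {ε}) ∪ (FOLLOW(N) if α ⇒* ε)).

Relevant sets:
  FIRST(C) = { '(', 'id', 'n' }

Y → C Y': PREDICT = { '(', 'id', 'n' }
  'id' is in predict set, so this production goes in M[Y, 'id']

M[Y, 'id'] = Y → C Y'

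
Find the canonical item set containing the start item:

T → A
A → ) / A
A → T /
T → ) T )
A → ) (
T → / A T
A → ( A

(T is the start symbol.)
{ [A → . ( A], [A → . ) (], [A → . ) / A], [A → . T /], [T → . ) T )], [T → . / A T], [T → . A], [T' → . T] }

First, augment the grammar with T' → T
I₀ = CLOSURE({ [T' → . T] }):
  [T' → . T] has the dot before T: add [T → . A], [T → . ) T )], [T → . / A T]
  [T → . A] has the dot before A: add [A → . ) / A], [A → . T /], [A → . ) (], [A → . ( A]
No further items can be added.

I₀ = { [A → . ( A], [A → . ) (], [A → . ) / A], [A → . T /], [T → . ) T )], [T → . / A T], [T → . A], [T' → . T] }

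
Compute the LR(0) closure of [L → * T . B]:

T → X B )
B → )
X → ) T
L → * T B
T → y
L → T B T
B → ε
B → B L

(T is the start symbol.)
To compute CLOSURE, for each item [A → α.Bβ] where B is a non-terminal, add [B → .γ] for all productions B → γ; repeat for the newly added items until nothing changes.

Start with: [L → * T . B]
  [L → * T . B] has the dot before B: add [B → . )], [B → .], [B → . B L]
No further items can be added.

CLOSURE = { [B → . )], [B → . B L], [B → .], [L → * T . B] }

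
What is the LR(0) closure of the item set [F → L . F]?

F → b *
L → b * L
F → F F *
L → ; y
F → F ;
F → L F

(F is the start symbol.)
{ [F → . F ;], [F → . F F *], [F → . L F], [F → . b *], [F → L . F], [L → . ; y], [L → . b * L] }

Start with: [F → L . F]
  [F → L . F] has the dot before F: add [F → . b *], [F → . F F *], [F → . F ;], [F → . L F]
  [F → . L F] has the dot before L: add [L → . b * L], [L → . ; y]
No further items can be added.

CLOSURE = { [F → . F ;], [F → . F F *], [F → . L F], [F → . b *], [F → L . F], [L → . ; y], [L → . b * L] }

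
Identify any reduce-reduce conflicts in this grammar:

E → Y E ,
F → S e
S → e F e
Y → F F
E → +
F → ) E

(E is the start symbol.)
Augment with E' → E and build the canonical LR(0) collection (I0 = CLOSURE({[E' → . E]}), then GOTO on every symbol after a dot until no new states appear). It has 15 states:
  I0: { [E → . +], [E → . Y E ,], [E' → . E], [F → . ) E], [F → . S e], [S → . e F e], [Y → . F F] }  — shift
  I1: { [E → . +], [E → . Y E ,], [F → ) . E], [F → . ) E], [F → . S e], [S → . e F e], [Y → . F F] }  — shift
  I2: { [E → + .] }  — reduce
  I3: { [E' → E .] }  — accept
  I4: { [F → . ) E], [F → . S e], [S → . e F e], [Y → F . F] }  — shift
  I5: { [F → S . e] }  — shift
  I6: { [E → . +], [E → . Y E ,], [E → Y . E ,], [F → . ) E], [F → . S e], [S → . e F e], [Y → . F F] }  — shift
  I7: { [F → . ) E], [F → . S e], [S → . e F e], [S → e . F e] }  — shift
  I8: { [S → e F . e] }  — shift
  I9: { [S → e F e .] }  — reduce
  I10: { [E → Y E . ,] }  — shift
  I11: { [E → Y E , .] }  — reduce
  I12: { [F → S e .] }  — reduce
  I13: { [Y → F F .] }  — reduce
  I14: { [F → ) E .] }  — reduce

No state contains more than one complete item.

Answer: No reduce-reduce conflicts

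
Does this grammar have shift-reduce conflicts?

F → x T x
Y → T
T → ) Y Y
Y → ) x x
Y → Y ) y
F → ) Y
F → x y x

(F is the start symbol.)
A shift-reduce conflict occurs when an LR(0) state has both:
  - a complete (reduce) item [A → α .] (dot at the end), and
  - a shift item [B → β . c γ] (dot before a terminal).

Augment with F' → F and build the canonical LR(0) collection (I0 = CLOSURE({[F' → . F]}), then GOTO on every symbol after a dot until no new states appear). It has 19 states:
  I0: { [F → . ) Y], [F → . x T x], [F → . x y x], [F' → . F] }  — shift
  I1: { [F → ) . Y], [T → . ) Y Y], [Y → . ) x x], [Y → . T], [Y → . Y ) y] }  — shift
  I2: { [F' → F .] }  — accept
  I3: { [F → x . T x], [F → x . y x], [T → . ) Y Y] }  — shift
  I4: { [T → ) . Y Y], [T → . ) Y Y], [Y → . ) x x], [Y → . T], [Y → . Y ) y] }  — shift
  I5: { [F → x T . x] }  — shift
  I6: { [F → x y . x] }  — shift
  I7: { [F → x y x .] }  — reduce
  I8: { [F → x T x .] }  — reduce
  I9: { [T → ) . Y Y], [T → . ) Y Y], [Y → ) . x x], [Y → . ) x x], [Y → . T], [Y → . Y ) y] }  — shift
  I10: { [Y → T .] }  — reduce
  I11: { [T → ) Y . Y], [T → . ) Y Y], [Y → . ) x x], [Y → . T], [Y → . Y ) y], [Y → Y . ) y] }  — shift
  I12: { [T → ) . Y Y], [T → . ) Y Y], [Y → ) . x x], [Y → . ) x x], [Y → . T], [Y → . Y ) y], [Y → Y ) . y] }  — shift
  I13: { [T → ) Y Y .], [Y → Y . ) y] }  — shift, reduce
  I14: { [Y → Y ) . y] }  — shift
  I15: { [Y → Y ) y .] }  — reduce
  I16: { [Y → ) x . x] }  — shift
  I17: { [Y → ) x x .] }  — reduce
  I18: { [F → ) Y .], [Y → Y . ) y] }  — shift, reduce

I13 contains reduce item [T → ) Y Y .] and shift item [Y → Y . ) y] — shift-reduce conflict.
I18 contains reduce item [F → ) Y .] and shift item [Y → Y . ) y] — shift-reduce conflict.

Answer: Yes — I13: [T → ) Y Y .] vs [Y → Y . ) y]; I18: [F → ) Y .] vs [Y → Y . ) y]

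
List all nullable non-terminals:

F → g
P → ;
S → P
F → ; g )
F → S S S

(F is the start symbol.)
There are no ε-productions, so no non-terminal can derive ε.
No non-terminals are nullable.

Answer: None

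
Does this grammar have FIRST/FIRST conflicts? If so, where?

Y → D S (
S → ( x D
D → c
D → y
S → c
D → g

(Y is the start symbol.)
A FIRST/FIRST conflict occurs when two productions N → α and N → β for the same non-terminal have FIRST(α) ∩ FIRST(β) ≠ ∅ (with ε ∈ FIRST of a nullable right-hand side, so two nullable alternatives also conflict).

Productions for S:
  S → ( x D: FIRST = { '(' }
  S → c: FIRST = { 'c' }
Productions for D:
  D → c: FIRST = { 'c' }
  D → y: FIRST = { 'y' }
  D → g: FIRST = { 'g' }
Y has only one production, so no FIRST/FIRST conflict is possible there.

All alternatives of each non-terminal have pairwise disjoint FIRST sets.

Answer: No FIRST/FIRST conflicts.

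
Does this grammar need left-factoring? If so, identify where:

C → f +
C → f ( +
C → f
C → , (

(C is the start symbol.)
Yes, C has productions with common prefix 'f'

Left-factoring is needed when two productions for the same non-terminal
share a common prefix on the right-hand side.

Productions for C:
  C → f +
  C → f ( +
  C → f
  C → , (

Found common prefix 'f' in productions for C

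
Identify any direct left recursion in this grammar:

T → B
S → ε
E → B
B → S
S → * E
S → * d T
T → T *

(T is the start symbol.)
Direct left recursion occurs when N → N α for some non-terminal N (the right-hand side begins with the left-hand side itself).

T → B: starts with B
S → ε: starts with ε
E → B: starts with B
B → S: starts with S
S → * E: starts with '*'
S → * d T: starts with '*'
T → T *: LEFT RECURSIVE (starts with T)

The grammar has direct left recursion on: T.

Answer: Yes, T is left-recursive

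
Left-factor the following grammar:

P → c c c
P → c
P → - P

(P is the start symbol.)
Left-factoring transforms A → αβ₁ | αβ₂ into A → αA' and A' → β₁ | β₂
(α is the longest common prefix among the alternatives). Repeat until
no nonterminal has two alternatives with a common prefix.

Round 1: P has alternatives sharing prefix 'c'. Introduce P': P → c P'
  Add: P' → c c
  Add: P' → ε

No remaining common prefixes — done.

Resulting grammar:
P → c P'
P' → c c
P' → ε
P → - P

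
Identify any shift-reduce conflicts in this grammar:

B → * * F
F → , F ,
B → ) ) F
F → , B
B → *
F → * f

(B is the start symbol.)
A shift-reduce conflict occurs when an LR(0) state has both:
  - a complete (reduce) item [A → α .] (dot at the end), and
  - a shift item [B → β . c γ] (dot before a terminal).

Augment with B' → B and build the canonical LR(0) collection (I0 = CLOSURE({[B' → . B]}), then GOTO on every symbol after a dot until no new states appear). It has 15 states:
  I0: { [B → . ) ) F], [B → . * * F], [B → . *], [B' → . B] }  — shift
  I1: { [B → ) . ) F] }  — shift
  I2: { [B → * . * F], [B → * .] }  — shift, reduce
  I3: { [B' → B .] }  — accept
  I4: { [B → * * . F], [F → . * f], [F → . , B], [F → . , F ,] }  — shift
  I5: { [F → * . f] }  — shift
  I6: { [B → . ) ) F], [B → . * * F], [B → . *], [F → , . B], [F → , . F ,], [F → . * f], [F → . , B], [F → . , F ,] }  — shift
  I7: { [B → * * F .] }  — reduce
  I8: { [B → * . * F], [B → * .], [F → * . f] }  — shift, reduce
  I9: { [F → , B .] }  — reduce
  I10: { [F → , F . ,] }  — shift
  I11: { [F → , F , .] }  — reduce
  I12: { [F → * f .] }  — reduce
  I13: { [B → ) ) . F], [F → . * f], [F → . , B], [F → . , F ,] }  — shift
  I14: { [B → ) ) F .] }  — reduce

I2 contains reduce item [B → * .] and shift item [B → * . * F] — shift-reduce conflict.
I8 contains reduce item [B → * .] and shift items [B → * . * F], [F → * . f] — shift-reduce conflict.

Answer: Yes — I2: [B → * .] vs [B → * . * F]; I8: [B → * .] vs [B → * . * F]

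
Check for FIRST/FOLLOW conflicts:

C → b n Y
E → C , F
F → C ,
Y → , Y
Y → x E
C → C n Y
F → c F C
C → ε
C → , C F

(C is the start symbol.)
Yes. C → b n Y with FOLLOW(C) on { 'b' }; C → C n Y with FOLLOW(C) on { ',', 'b', 'n' }; C → ',' C F with FOLLOW(C) on { ',' }

Nullable non-terminals: C.
FIRST sets used below: FIRST(C) = { ',', 'b', 'n', ε }

C: nullable alternative(s) C → ε; FOLLOW(C) = { $, ',', 'b', 'c', 'n' }
  C → b n Y: FIRST \ {ε} = { 'b' } — overlaps FOLLOW(C) on { 'b' }: CONFLICT
  C → C n Y: FIRST \ {ε} = { ',', 'b', 'n' } — overlaps FOLLOW(C) on { ',', 'b', 'n' }: CONFLICT
  C → ε: FIRST \ {ε} = { } — this is the only nullable alternative, skip
  C → , C F: FIRST \ {ε} = { ',' } — overlaps FOLLOW(C) on { ',' }: CONFLICT

E, F, Y have no nullable alternative, so no FIRST/FOLLOW check is needed there.

So the grammar has 3 FIRST/FOLLOW conflicts (marked CONFLICT above).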